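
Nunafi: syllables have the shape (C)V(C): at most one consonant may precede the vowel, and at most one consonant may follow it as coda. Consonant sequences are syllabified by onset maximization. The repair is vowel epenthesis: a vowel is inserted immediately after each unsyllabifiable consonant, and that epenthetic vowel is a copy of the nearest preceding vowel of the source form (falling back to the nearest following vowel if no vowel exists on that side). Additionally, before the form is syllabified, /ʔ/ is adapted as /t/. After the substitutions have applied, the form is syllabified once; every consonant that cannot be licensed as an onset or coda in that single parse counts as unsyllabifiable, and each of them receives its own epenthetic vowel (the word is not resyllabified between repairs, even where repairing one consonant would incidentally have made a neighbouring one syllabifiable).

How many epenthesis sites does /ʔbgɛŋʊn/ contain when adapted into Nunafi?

After substitution the input is /tbgɛŋʊn/.
The unsyllabifiable consonants are /t/, /b/; each receives one epenthetic vowel.

2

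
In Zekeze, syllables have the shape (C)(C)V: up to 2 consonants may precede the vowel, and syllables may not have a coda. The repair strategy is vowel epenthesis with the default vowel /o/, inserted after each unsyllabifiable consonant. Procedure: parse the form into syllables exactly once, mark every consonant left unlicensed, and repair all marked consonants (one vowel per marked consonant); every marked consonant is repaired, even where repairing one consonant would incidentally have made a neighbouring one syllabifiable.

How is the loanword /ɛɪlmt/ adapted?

ɛɪlomoto

Syllabifying with onset maximization leaves /l/, /m/, /t/ stranded (no codas are permitted; onsets may contain at most 2 consonants).
Each unlicensed consonant becomes the onset of a new syllable: /l/ → /lo/, /m/ → /mo/, /t/ → /to/.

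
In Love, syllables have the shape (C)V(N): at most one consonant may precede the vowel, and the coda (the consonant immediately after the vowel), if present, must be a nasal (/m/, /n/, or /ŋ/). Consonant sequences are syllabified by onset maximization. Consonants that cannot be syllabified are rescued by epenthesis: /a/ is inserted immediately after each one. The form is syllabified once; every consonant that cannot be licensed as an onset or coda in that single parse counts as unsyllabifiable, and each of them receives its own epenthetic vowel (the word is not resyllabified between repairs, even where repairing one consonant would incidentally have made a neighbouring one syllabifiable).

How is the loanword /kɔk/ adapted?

kɔka

The consonants /k/ cannot be parsed into a legal (C)V(N) syllable (only a nasal (/m/, /n/, or /ŋ/) is licensed in coda position; onsets are limited to one consonant).
Inserting the epenthetic vowel yields /k/ → /ka/.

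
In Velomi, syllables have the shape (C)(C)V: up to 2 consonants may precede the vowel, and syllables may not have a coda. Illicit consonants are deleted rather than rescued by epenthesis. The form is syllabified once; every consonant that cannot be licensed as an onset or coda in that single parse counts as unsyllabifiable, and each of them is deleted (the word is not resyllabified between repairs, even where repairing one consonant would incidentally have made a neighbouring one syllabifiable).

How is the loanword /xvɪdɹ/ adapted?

xvɪ

Syllabifying with onset maximization leaves /d/, /ɹ/ stranded (no codas are permitted; onsets may contain at most 2 consonants).
Deletion applies to /d/, /ɹ/.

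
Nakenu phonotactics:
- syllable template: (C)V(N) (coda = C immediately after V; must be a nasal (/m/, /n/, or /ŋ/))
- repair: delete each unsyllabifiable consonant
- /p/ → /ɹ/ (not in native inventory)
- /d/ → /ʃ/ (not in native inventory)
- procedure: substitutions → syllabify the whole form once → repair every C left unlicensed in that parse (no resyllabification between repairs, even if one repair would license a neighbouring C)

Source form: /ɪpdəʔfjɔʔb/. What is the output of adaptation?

ɪʃəjɔ

Substitution: /p/ → /ɹ/, /d/ → /ʃ/, giving /ɪɹʃəʔfjɔʔb/.
The consonants /ɹ/, /ʔ/, /f/, /ʔ/, /b/ cannot be parsed into a legal (C)V(N) syllable (only a nasal (/m/, /n/, or /ŋ/) is licensed in coda position; onsets are limited to one consonant).
Each unlicensed consonant is deleted: /ɹ/, /ʔ/, /f/, /ʔ/, /b/.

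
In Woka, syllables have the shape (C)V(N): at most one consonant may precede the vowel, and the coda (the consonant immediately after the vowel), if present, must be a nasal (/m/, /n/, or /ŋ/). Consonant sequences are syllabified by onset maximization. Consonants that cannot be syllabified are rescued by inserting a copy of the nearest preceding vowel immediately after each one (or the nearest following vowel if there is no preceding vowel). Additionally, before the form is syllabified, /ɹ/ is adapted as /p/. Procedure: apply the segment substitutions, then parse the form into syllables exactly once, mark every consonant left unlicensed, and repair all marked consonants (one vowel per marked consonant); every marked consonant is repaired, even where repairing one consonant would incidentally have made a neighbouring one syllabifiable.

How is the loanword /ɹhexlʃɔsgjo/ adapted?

Substitution: /ɹ/ → /p/, giving /phexlʃɔsgjo/.
Under (C)V(N), the unsyllabifiable consonants are /p/, /x/, /l/, /s/, /g/ (only a nasal (/m/, /n/, or /ŋ/) is licensed in coda position; onsets are limited to one consonant).
Each unlicensed consonant becomes the onset of a new syllable: /p/ → /pe/, /x/ → /xe/, /l/ → /le/, /s/ → /sɔ/, /g/ → /gɔ/.

pehexeleʃɔsɔgɔjo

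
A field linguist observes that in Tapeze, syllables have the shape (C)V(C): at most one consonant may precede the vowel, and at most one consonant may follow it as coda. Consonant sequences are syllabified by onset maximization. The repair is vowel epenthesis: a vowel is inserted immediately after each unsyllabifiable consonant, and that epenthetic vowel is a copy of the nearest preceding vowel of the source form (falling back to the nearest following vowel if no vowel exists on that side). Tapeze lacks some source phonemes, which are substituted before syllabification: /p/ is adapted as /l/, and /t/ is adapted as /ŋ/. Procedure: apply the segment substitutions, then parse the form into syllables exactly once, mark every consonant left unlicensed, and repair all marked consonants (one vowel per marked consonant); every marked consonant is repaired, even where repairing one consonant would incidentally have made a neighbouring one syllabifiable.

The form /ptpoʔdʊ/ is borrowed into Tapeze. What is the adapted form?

loŋoloʔdʊ

Substitution: /p/ → /l/, /t/ → /ŋ/, giving /lŋloʔdʊ/.
Under (C)V(C), the unsyllabifiable consonants are /l/, /ŋ/ (at most one coda consonant is licensed; onsets are limited to one consonant).
Inserting the epenthetic vowel yields /l/ → /lo/, /ŋ/ → /ŋo/.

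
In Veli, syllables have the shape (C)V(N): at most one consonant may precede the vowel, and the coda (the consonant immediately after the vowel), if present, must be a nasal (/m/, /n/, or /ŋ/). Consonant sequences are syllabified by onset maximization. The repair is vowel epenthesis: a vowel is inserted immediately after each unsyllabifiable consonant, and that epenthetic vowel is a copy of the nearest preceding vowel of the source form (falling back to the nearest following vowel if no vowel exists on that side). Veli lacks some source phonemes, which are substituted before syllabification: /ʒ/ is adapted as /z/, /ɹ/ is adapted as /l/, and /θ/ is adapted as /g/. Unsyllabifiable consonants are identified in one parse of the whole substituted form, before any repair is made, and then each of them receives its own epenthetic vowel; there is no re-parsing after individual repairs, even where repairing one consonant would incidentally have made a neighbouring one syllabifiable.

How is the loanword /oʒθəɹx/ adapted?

ozogələxə

Substitution: /ʒ/ → /z/, /θ/ → /g/, /ɹ/ → /l/, giving /ozgəlx/.
The consonants /z/, /l/, /x/ cannot be parsed into a legal (C)V(N) syllable (only a nasal (/m/, /n/, or /ŋ/) is licensed in coda position; onsets are limited to one consonant).
Each unlicensed consonant becomes the onset of a new syllable: /z/ → /zo/, /l/ → /lə/, /x/ → /xə/.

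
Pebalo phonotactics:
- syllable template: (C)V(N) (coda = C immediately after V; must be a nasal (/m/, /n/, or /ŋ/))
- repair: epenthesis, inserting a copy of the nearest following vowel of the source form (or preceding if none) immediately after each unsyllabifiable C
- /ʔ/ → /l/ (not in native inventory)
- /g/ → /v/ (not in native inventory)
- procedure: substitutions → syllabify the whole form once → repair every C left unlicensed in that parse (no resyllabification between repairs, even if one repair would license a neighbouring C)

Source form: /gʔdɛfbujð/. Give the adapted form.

vɛlɛdɛfubujuðu

Substitution: /g/ → /v/, /ʔ/ → /l/, giving /vldɛfbujð/.
Syllabifying with onset maximization leaves /v/, /l/, /f/, /j/, /ð/ stranded (only a nasal (/m/, /n/, or /ŋ/) is licensed in coda position; onsets are limited to one consonant).
Inserting the epenthetic vowel yields /v/ → /vɛ/, /l/ → /lɛ/, /f/ → /fu/, /j/ → /ju/, /ð/ → /ðu/.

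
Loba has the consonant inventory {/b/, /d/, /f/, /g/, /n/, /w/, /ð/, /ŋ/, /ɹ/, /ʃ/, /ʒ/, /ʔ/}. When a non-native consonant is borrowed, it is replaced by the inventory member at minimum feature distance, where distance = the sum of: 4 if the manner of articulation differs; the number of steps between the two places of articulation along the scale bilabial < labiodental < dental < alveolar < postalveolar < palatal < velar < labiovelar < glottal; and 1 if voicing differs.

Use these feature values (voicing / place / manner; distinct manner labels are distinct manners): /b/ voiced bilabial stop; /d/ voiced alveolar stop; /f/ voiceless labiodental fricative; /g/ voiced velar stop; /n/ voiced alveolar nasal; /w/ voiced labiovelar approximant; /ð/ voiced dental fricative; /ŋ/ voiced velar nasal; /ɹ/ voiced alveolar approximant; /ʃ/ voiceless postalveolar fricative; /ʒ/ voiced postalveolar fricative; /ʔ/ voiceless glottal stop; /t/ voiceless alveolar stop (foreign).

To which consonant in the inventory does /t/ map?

/d/ is closest: same manner (stop), place distance 0 (alveolar→alveolar), voicing differs (+1); total 1. Next closest is /b/ at distance 4.

d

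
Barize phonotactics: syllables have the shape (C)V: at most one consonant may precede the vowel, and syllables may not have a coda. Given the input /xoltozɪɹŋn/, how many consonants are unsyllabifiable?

4

The consonants /l/, /ɹ/, /ŋ/, /n/ cannot be parsed into a legal (C)V syllable (no codas are permitted; onsets are limited to one consonant).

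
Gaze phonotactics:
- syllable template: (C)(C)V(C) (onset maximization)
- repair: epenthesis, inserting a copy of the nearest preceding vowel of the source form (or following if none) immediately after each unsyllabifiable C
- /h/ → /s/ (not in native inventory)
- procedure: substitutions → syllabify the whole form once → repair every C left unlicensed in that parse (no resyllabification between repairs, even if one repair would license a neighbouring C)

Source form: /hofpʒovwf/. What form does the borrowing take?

Substitution: /h/ → /s/, giving /sofpʒovwf/.
The consonants /w/, /f/ cannot be parsed into a legal (C)(C)V(C) syllable (at most one coda consonant is licensed; onsets may contain at most 2 consonants).
Inserting the epenthetic vowel yields /w/ → /wo/, /f/ → /fo/.

sofpʒovwofo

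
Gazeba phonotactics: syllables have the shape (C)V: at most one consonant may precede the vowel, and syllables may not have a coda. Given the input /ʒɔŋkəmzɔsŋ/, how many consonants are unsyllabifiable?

4

The consonants /ŋ/, /m/, /s/, /ŋ/ cannot be parsed into a legal (C)V syllable (no codas are permitted; onsets are limited to one consonant).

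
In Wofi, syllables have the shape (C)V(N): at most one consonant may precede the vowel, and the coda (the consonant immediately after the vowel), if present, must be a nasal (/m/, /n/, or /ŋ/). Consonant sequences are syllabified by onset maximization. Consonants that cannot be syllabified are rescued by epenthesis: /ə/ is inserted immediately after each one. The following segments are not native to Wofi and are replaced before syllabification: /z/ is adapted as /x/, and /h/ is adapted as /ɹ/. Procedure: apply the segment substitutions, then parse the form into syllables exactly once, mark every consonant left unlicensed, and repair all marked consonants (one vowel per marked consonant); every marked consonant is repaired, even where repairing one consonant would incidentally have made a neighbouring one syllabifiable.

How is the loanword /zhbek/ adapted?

Substitution: /z/ → /x/, /h/ → /ɹ/, giving /xɹbek/.
The consonants /x/, /ɹ/, /k/ cannot be parsed into a legal (C)V(N) syllable (only a nasal (/m/, /n/, or /ŋ/) is licensed in coda position; onsets are limited to one consonant).
Inserting the epenthetic vowel yields /x/ → /xə/, /ɹ/ → /ɹə/, /k/ → /kə/.

xəɹəbekə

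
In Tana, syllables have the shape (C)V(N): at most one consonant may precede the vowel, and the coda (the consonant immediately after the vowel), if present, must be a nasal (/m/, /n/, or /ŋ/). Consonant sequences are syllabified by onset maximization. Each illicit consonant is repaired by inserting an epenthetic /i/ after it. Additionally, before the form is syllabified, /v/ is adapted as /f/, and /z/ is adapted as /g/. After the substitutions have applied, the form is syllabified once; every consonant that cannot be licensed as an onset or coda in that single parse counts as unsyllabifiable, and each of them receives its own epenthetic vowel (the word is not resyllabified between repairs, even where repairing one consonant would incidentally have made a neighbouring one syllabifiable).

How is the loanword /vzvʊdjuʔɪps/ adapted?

figifʊdijuʔɪpisi

Substitution: /v/ → /f/, /z/ → /g/, giving /fgfʊdjuʔɪps/.
The consonants /f/, /g/, /d/, /p/, /s/ cannot be parsed into a legal (C)V(N) syllable (only a nasal (/m/, /n/, or /ŋ/) is licensed in coda position; onsets are limited to one consonant).
Epenthesis after each stranded consonant: /f/ → /fi/, /g/ → /gi/, /d/ → /di/, /p/ → /pi/, /s/ → /si/.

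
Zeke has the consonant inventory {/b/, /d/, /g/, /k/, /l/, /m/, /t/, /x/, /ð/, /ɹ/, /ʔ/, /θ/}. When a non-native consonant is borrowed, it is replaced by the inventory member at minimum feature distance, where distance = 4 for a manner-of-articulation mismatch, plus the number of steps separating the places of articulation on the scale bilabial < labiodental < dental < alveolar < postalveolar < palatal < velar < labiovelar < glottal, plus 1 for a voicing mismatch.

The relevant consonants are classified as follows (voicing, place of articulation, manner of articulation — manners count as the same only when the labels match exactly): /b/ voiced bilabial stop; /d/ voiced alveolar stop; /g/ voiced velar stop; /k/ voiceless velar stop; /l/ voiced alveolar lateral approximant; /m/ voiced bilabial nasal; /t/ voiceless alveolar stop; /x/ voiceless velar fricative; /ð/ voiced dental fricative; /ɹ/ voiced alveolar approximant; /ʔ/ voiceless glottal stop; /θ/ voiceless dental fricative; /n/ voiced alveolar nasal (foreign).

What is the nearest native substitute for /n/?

/m/ is closest: same manner (nasal), place distance 3 (alveolar→bilabial), same voicing; total 3. Next closest is /d/ at distance 4.

m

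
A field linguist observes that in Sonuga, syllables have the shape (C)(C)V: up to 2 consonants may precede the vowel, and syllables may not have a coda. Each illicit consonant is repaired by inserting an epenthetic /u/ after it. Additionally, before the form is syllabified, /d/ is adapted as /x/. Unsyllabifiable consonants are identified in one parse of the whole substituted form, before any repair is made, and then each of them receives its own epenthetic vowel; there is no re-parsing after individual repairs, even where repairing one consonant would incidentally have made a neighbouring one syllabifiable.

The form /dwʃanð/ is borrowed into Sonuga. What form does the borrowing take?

xuwʃanuðu

Substitution: /d/ → /x/, giving /xwʃanð/.
Syllabifying with onset maximization leaves /x/, /n/, /ð/ stranded (no codas are permitted; onsets may contain at most 2 consonants).
Each unlicensed consonant becomes the onset of a new syllable: /x/ → /xu/, /n/ → /nu/, /ð/ → /ðu/.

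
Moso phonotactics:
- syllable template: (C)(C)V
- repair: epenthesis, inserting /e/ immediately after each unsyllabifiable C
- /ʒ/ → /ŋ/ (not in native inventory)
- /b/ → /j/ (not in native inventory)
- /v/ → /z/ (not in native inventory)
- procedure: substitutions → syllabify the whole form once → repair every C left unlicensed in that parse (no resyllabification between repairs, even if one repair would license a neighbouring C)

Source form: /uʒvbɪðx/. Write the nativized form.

Substitution: /ʒ/ → /ŋ/, /v/ → /z/, /b/ → /j/, giving /uŋzjɪðx/.
The consonants /ŋ/, /ð/, /x/ cannot be parsed into a legal (C)(C)V syllable (no codas are permitted; onsets may contain at most 2 consonants).
Each unlicensed consonant becomes the onset of a new syllable: /ŋ/ → /ŋe/, /ð/ → /ðe/, /x/ → /xe/.

uŋezjɪðexe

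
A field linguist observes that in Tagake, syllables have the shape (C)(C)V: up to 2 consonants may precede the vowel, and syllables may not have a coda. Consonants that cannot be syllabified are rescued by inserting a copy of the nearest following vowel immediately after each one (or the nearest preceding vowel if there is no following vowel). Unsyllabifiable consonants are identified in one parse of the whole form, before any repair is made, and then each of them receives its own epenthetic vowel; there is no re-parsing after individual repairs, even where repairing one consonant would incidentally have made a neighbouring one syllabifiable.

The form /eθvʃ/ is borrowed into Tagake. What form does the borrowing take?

eθeveʃe

Syllabifying with onset maximization leaves /θ/, /v/, /ʃ/ stranded (no codas are permitted; onsets may contain at most 2 consonants).
Epenthesis after each stranded consonant: /θ/ → /θe/, /v/ → /ve/, /ʃ/ → /ʃe/.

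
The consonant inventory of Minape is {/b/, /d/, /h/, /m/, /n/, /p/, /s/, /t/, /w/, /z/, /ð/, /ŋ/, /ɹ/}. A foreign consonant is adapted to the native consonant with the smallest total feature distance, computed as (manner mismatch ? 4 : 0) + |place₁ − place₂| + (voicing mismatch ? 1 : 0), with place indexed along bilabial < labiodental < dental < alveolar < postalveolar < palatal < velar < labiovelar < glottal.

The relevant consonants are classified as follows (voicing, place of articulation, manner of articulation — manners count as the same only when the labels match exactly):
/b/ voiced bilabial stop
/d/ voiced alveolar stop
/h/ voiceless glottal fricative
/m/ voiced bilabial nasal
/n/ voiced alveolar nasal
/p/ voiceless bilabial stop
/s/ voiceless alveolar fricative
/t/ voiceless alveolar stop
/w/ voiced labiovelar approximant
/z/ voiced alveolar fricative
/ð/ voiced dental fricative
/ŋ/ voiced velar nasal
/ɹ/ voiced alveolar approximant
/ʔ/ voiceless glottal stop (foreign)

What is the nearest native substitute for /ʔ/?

h

/h/ is closest: manner differs (stop→fricative, +4), place distance 0 (glottal→glottal), same voicing; total 4. Next closest is /t/ at distance 5.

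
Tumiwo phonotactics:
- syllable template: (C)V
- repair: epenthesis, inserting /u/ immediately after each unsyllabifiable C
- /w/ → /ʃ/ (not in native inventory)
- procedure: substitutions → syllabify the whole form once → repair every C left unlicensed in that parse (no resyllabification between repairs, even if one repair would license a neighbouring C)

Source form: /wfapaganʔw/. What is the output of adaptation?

ʃufapaganuʔuʃu

Substitution: /w/ → /ʃ/, giving /ʃfapaganʔʃ/.
The consonants /ʃ/, /n/, /ʔ/, /ʃ/ cannot be parsed into a legal (C)V syllable (no codas are permitted; onsets are limited to one consonant).
Each unlicensed consonant becomes the onset of a new syllable: /ʃ/ → /ʃu/, /n/ → /nu/, /ʔ/ → /ʔu/, /ʃ/ → /ʃu/.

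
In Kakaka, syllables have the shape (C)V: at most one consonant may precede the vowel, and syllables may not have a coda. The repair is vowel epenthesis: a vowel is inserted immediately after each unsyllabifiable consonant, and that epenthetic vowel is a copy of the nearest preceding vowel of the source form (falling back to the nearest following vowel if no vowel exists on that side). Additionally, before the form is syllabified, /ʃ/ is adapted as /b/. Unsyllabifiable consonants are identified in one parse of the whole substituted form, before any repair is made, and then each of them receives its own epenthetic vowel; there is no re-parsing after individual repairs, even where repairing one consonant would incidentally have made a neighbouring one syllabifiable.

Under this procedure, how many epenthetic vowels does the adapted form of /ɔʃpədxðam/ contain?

After substitution the input is /ɔbpədxðam/.
The unsyllabifiable consonants are /b/, /d/, /x/, /m/; each receives one epenthetic vowel.

4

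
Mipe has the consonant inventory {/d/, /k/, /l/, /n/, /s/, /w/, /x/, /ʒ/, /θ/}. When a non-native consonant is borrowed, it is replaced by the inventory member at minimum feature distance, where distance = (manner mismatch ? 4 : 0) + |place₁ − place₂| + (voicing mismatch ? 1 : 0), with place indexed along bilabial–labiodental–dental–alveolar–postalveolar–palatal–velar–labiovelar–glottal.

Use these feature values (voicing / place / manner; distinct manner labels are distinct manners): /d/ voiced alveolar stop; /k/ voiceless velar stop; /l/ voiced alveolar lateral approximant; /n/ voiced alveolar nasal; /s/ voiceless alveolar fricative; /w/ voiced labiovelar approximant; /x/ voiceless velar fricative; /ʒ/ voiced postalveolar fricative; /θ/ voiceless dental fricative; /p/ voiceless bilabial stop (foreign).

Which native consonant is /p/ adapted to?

d

/d/ is closest: same manner (stop), place distance 3 (bilabial→alveolar), voicing differs (+1); total 4. Next closest is /k/ at distance 6.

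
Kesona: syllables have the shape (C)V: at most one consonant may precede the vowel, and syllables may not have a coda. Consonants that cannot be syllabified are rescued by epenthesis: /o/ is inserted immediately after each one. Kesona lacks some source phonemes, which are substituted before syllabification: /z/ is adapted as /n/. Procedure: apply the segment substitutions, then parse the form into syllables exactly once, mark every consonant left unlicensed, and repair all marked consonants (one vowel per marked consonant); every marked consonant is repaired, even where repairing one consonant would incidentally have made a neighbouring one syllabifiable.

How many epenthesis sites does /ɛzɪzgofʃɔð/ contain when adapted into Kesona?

3

After substitution the input is /ɛnɪngofʃɔð/.
The unsyllabifiable consonants are /n/, /f/, /ð/; each receives one epenthetic vowel.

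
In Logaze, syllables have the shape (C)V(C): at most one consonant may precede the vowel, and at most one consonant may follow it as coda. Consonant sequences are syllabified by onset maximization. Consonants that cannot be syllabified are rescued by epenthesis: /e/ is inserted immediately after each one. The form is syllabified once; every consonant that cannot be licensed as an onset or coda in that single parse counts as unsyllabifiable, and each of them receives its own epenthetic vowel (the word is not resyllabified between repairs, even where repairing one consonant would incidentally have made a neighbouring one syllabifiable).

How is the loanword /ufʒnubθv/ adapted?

ufʒenubθeve

The consonants /ʒ/, /θ/, /v/ cannot be parsed into a legal (C)V(C) syllable (at most one coda consonant is licensed; onsets are limited to one consonant).
Each unlicensed consonant becomes the onset of a new syllable: /ʒ/ → /ʒe/, /θ/ → /θe/, /v/ → /ve/.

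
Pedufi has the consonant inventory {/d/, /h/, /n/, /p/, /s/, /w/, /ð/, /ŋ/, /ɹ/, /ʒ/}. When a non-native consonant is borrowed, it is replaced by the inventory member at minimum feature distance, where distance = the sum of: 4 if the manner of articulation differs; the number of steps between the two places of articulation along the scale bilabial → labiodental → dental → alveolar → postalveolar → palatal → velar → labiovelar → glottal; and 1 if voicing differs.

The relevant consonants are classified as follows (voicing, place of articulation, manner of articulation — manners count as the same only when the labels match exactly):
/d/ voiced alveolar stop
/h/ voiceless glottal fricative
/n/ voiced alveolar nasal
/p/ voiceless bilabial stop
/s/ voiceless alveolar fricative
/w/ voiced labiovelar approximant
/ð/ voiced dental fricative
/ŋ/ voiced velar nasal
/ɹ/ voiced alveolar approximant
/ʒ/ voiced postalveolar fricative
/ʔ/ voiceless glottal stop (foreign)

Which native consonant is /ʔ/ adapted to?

h

/h/ is closest: manner differs (stop→fricative, +4), place distance 0 (glottal→glottal), same voicing; total 4. Next closest is /d/ at distance 6.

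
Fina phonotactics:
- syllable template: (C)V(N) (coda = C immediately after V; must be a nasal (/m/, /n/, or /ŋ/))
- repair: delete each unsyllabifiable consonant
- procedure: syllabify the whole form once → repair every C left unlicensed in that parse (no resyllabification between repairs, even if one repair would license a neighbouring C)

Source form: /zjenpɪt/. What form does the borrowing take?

The consonants /z/, /t/ cannot be parsed into a legal (C)V(N) syllable (only a nasal (/m/, /n/, or /ŋ/) is licensed in coda position; onsets are limited to one consonant).
Each unlicensed consonant is deleted: /z/, /t/.

jenpɪ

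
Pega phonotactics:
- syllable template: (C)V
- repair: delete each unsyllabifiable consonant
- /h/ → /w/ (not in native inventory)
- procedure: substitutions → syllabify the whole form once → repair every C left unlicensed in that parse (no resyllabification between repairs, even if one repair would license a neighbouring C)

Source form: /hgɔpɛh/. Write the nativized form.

gɔpɛ

Substitution: /h/ → /w/, giving /wgɔpɛw/.
Syllabifying with onset maximization leaves /w/, /w/ stranded (no codas are permitted; onsets are limited to one consonant).
Each unlicensed consonant is deleted: /w/, /w/.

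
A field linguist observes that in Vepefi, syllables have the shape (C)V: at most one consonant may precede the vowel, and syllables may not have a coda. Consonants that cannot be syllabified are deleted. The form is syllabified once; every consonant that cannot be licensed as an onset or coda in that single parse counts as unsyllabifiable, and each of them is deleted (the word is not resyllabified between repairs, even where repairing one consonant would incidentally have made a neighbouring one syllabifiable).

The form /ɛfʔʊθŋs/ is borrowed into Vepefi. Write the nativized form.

Syllabifying with onset maximization leaves /f/, /θ/, /ŋ/, /s/ stranded (no codas are permitted; onsets are limited to one consonant).
Each unlicensed consonant is deleted: /f/, /θ/, /ŋ/, /s/.

ɛʔʊ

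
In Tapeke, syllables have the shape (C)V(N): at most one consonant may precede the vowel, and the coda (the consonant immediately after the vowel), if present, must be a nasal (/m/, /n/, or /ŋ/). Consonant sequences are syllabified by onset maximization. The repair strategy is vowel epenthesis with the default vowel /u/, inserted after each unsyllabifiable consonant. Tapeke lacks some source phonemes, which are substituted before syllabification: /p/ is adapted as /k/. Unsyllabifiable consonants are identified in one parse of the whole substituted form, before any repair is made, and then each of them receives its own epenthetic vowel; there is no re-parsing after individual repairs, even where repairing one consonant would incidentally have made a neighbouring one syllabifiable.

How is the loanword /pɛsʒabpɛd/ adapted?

Substitution: /p/ → /k/, giving /kɛsʒabkɛd/.
The consonants /s/, /b/, /d/ cannot be parsed into a legal (C)V(N) syllable (only a nasal (/m/, /n/, or /ŋ/) is licensed in coda position; onsets are limited to one consonant).
Inserting the epenthetic vowel yields /s/ → /su/, /b/ → /bu/, /d/ → /du/.

kɛsuʒabukɛdu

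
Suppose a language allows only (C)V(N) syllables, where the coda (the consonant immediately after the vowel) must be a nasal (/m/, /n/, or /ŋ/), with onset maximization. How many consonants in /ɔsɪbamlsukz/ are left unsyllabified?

3

Syllabifying with onset maximization leaves /l/, /k/, /z/ stranded (only a nasal (/m/, /n/, or /ŋ/) is licensed in coda position; onsets are limited to one consonant).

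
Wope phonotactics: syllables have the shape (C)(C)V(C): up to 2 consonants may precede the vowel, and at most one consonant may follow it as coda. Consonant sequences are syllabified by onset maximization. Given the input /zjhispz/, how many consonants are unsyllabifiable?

3

Under (C)(C)V(C), the unsyllabifiable consonants are /z/, /p/, /z/ (at most one coda consonant is licensed; onsets may contain at most 2 consonants).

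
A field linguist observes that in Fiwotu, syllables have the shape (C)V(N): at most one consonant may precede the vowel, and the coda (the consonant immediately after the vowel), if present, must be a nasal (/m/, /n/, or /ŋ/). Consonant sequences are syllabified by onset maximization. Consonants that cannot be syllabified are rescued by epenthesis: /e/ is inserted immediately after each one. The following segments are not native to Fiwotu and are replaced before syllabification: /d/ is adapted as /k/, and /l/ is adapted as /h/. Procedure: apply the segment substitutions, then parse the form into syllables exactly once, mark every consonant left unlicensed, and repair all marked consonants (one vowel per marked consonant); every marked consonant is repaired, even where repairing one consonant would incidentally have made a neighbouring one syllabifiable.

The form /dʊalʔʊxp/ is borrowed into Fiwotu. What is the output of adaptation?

Substitution: /d/ → /k/, /l/ → /h/, giving /kʊahʔʊxp/.
Syllabifying with onset maximization leaves /h/, /x/, /p/ stranded (only a nasal (/m/, /n/, or /ŋ/) is licensed in coda position; onsets are limited to one consonant).
Each unlicensed consonant becomes the onset of a new syllable: /h/ → /he/, /x/ → /xe/, /p/ → /pe/.

kʊaheʔʊxepe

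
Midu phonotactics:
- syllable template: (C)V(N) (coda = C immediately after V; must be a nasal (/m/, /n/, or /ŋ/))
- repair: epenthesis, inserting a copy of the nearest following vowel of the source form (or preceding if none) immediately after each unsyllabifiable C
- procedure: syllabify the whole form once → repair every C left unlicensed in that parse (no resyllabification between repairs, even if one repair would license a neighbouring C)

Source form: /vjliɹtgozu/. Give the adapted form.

The consonants /v/, /j/, /ɹ/, /t/ cannot be parsed into a legal (C)V(N) syllable (only a nasal (/m/, /n/, or /ŋ/) is licensed in coda position; onsets are limited to one consonant).
Epenthesis after each stranded consonant: /v/ → /vi/, /j/ → /ji/, /ɹ/ → /ɹo/, /t/ → /to/.

vijiliɹotogozu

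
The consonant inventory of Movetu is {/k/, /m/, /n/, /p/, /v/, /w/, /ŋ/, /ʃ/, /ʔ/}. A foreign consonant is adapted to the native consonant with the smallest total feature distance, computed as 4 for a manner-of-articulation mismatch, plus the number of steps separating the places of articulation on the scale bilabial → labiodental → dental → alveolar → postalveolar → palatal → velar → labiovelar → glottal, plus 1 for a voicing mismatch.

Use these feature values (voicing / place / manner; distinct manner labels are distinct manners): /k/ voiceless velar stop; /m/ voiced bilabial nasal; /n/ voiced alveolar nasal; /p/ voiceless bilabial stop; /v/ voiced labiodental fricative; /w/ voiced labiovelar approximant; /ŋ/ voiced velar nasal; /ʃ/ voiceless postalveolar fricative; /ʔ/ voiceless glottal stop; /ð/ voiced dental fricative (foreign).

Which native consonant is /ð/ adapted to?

v

/v/ is closest: same manner (fricative), place distance 1 (dental→labiodental), same voicing; total 1. Next closest is /ʃ/ at distance 3.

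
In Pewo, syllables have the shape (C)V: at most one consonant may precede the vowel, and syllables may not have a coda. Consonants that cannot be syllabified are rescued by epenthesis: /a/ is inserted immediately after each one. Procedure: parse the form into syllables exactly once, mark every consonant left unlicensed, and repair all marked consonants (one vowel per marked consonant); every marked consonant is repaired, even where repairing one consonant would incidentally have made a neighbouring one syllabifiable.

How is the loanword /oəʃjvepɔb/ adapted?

Under (C)V, the unsyllabifiable consonants are /ʃ/, /j/, /b/ (no codas are permitted; onsets are limited to one consonant).
Epenthesis after each stranded consonant: /ʃ/ → /ʃa/, /j/ → /ja/, /b/ → /ba/.

oəʃajavepɔba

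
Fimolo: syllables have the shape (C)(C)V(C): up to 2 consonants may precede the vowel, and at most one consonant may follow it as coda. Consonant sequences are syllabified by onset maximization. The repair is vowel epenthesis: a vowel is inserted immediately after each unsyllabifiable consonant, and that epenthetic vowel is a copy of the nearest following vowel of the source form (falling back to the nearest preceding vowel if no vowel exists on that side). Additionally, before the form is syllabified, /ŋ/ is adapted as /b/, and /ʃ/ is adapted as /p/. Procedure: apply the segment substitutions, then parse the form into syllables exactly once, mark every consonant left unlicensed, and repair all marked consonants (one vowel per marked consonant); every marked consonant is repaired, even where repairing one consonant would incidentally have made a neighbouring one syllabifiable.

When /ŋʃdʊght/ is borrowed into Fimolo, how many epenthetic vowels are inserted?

After substitution the input is /bpdʊght/.
The unsyllabifiable consonants are /b/, /h/, /t/; each receives one epenthetic vowel.

3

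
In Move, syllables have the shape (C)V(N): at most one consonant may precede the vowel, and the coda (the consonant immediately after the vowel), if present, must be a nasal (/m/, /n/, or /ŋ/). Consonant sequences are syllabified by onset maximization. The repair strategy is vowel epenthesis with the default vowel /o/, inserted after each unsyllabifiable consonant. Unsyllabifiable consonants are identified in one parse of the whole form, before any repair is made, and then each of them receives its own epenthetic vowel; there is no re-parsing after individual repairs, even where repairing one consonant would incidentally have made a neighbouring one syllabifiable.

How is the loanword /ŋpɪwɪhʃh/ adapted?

The consonants /ŋ/, /h/, /ʃ/, /h/ cannot be parsed into a legal (C)V(N) syllable (only a nasal (/m/, /n/, or /ŋ/) is licensed in coda position; onsets are limited to one consonant).
Epenthesis after each stranded consonant: /ŋ/ → /ŋo/, /h/ → /ho/, /ʃ/ → /ʃo/, /h/ → /ho/.

ŋopɪwɪhoʃoho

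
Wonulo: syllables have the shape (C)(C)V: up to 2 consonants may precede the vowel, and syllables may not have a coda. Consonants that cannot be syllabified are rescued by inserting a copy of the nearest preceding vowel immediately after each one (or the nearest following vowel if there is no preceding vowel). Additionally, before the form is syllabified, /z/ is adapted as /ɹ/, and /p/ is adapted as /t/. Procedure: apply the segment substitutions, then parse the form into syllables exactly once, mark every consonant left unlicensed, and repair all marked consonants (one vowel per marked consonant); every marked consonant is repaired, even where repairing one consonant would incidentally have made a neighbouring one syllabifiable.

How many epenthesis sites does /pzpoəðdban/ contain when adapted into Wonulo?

3

After substitution the input is /tɹtoəðdban/.
The unsyllabifiable consonants are /t/, /ð/, /n/; each receives one epenthetic vowel.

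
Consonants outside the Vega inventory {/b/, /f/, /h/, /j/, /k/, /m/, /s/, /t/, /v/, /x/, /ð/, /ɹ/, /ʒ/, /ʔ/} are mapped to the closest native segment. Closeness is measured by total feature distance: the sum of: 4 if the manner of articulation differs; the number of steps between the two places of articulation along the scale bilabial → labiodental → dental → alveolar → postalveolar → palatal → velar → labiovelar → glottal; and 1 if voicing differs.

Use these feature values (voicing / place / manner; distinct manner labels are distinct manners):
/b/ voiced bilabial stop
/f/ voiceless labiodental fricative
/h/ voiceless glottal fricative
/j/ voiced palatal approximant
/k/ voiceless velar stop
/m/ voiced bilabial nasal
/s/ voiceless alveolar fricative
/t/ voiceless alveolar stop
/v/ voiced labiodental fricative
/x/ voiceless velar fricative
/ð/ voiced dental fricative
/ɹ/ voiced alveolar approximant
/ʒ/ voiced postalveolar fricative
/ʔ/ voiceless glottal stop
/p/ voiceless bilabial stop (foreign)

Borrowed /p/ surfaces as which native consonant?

b

/b/ is closest: same manner (stop), place distance 0 (bilabial→bilabial), voicing differs (+1); total 1. Next closest is /t/ at distance 3.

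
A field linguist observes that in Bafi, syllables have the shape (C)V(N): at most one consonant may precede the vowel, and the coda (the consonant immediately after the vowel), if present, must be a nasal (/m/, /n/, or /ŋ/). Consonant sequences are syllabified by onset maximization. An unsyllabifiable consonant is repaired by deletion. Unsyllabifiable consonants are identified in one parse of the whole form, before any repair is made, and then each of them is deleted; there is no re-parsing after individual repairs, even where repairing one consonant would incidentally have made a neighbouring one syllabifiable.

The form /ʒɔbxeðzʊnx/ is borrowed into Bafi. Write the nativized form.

ʒɔxezʊn

The consonants /b/, /ð/, /x/ cannot be parsed into a legal (C)V(N) syllable (only a nasal (/m/, /n/, or /ŋ/) is licensed in coda position; onsets are limited to one consonant).
Each unlicensed consonant is deleted: /b/, /ð/, /x/.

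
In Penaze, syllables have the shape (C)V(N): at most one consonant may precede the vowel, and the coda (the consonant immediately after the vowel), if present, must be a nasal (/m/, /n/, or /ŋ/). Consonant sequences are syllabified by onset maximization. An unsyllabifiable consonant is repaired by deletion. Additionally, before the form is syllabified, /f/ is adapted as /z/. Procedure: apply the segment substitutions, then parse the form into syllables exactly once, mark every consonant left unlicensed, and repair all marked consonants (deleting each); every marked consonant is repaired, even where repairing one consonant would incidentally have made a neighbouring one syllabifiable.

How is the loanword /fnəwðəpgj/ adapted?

nəðə

Substitution: /f/ → /z/, giving /znəwðəpgj/.
Under (C)V(N), the unsyllabifiable consonants are /z/, /w/, /p/, /g/, /j/ (only a nasal (/m/, /n/, or /ŋ/) is licensed in coda position; onsets are limited to one consonant).
Each unlicensed consonant is deleted: /z/, /w/, /p/, /g/, /j/.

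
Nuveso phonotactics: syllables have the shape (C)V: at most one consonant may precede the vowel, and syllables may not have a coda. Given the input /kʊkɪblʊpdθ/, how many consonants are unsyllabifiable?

4

The consonants /b/, /p/, /d/, /θ/ cannot be parsed into a legal (C)V syllable (no codas are permitted; onsets are limited to one consonant).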